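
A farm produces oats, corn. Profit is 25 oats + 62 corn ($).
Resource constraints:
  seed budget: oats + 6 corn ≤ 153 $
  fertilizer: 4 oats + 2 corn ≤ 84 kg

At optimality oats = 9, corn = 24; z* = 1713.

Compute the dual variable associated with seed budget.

Check each constraint at x*: seed budget 153/153 (tight); fertilizer 84/84 (tight).
The binding rows give the dual system: 1·y_seed budget + 4·y_fertilizer = 25 and 6·y_seed budget + 2·y_fertilizer = 62.
This yields shadow prices y_seed budget = 9, y_fertilizer = 4.
Shadow price of seed budget = 9.

9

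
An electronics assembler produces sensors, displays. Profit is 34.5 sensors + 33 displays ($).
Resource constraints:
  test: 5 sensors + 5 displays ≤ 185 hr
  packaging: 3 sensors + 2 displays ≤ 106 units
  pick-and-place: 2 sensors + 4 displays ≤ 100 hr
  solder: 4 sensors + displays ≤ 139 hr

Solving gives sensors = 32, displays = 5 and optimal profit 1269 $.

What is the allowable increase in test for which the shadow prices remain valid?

10

Binding constraints: test, packaging. The basis is B = [[5,5],[3,2]] with det -5.
Per unit increase in test, x* moves by d = (-0.4, 0.6).
The basis stays optimal until pick-and-place becomes binding; allowable increase = 10 hr.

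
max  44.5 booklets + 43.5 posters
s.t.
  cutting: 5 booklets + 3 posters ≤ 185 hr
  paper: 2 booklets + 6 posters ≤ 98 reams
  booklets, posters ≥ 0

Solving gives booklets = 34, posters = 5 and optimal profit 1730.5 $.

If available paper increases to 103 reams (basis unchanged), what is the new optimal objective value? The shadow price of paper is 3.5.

1748

Δb = 5, so new z* = 1730.5 + (3.5)·(5) = 1730.5 + 17.5 = 1748.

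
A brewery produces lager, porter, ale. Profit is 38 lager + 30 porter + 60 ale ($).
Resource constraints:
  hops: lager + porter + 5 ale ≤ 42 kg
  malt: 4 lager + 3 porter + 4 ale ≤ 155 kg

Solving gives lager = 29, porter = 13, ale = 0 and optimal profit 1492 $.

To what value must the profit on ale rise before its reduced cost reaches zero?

Check each constraint at x*: hops 42/42 (tight); malt 155/155 (tight).
Dual feasibility on the basic columns requires 1·y_hops + 4·y_malt = 38, 1·y_hops + 3·y_malt = 30.
→ y_hops = 6 and y_malt = 8.
ale enters the basis when its profit ≥ yᵀa₃ = 6·5 + 8·4 = 62.

62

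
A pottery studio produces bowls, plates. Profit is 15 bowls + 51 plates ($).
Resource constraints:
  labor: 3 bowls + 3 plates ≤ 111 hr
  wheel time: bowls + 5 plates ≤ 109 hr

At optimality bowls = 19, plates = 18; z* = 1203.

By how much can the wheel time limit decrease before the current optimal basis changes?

Binding constraints: labor, wheel time. The basis is B = [[3,3],[1,5]] with det 12.
Per unit decrease in wheel time, x* moves by d = (0.25, -0.25).
The basis stays optimal until plates reaches 0; allowable decrease = 72 hr.

72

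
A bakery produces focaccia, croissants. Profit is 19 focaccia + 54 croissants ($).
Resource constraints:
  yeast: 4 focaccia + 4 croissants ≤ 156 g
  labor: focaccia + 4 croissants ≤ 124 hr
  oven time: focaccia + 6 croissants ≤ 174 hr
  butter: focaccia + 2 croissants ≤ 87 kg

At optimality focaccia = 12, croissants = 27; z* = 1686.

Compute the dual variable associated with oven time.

7

At the optimum: yeast uses 156 of 156 (binding); labor uses 120 of 124 (slack = 4); oven time uses 174 of 174 (binding); butter uses 66 of 87 (slack = 21).
By complementary slackness, y = 0 for the non-binding constraints.
The binding rows give the dual system: 4·y_yeast + 1·y_oven time = 19 and 4·y_yeast + 6·y_oven time = 54.
Solving: y_yeast = 3, y_oven time = 7.
Shadow price of oven time = 7.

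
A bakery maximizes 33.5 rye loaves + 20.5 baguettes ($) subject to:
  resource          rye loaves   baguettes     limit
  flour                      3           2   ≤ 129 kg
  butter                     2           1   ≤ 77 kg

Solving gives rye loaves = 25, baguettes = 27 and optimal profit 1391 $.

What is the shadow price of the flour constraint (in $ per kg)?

Both flour and butter are binding at x*.
The binding rows give the dual system: 3·y_flour + 2·y_butter = 33.5 and 2·y_flour + 1·y_butter = 20.5.
Solving: y_flour = 7.5, y_butter = 5.5.
Shadow price of flour = 7.5.

7.5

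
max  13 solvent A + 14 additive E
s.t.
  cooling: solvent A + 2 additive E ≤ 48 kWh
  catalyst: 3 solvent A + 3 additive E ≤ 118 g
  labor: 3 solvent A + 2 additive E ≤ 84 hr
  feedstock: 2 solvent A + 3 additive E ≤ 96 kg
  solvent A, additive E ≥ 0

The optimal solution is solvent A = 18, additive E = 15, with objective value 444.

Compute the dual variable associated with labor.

At the optimum: cooling uses 48 of 48 (binding); catalyst uses 99 of 118 (slack = 19); labor uses 84 of 84 (binding); feedstock uses 81 of 96 (slack = 15).
Slack constraints have shadow price 0 (complementary slackness).
The binding rows give the dual system: 1·y_cooling + 3·y_labor = 13 and 2·y_cooling + 2·y_labor = 14.
This yields shadow prices y_cooling = 4, y_labor = 3.
Shadow price of labor = 3.

3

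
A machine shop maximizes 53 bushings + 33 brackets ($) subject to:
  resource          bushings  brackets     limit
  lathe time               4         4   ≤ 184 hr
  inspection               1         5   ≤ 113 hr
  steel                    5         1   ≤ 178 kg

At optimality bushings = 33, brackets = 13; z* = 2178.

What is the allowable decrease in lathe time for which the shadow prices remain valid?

Binding constraints: lathe time, steel. The basis is B = [[4,4],[5,1]] with det -16.
Per unit decrease in lathe time, x* moves by d = (0.0625, -0.3125).
The basis stays optimal until brackets reaches 0; allowable decrease = 41.6 hr.

41.6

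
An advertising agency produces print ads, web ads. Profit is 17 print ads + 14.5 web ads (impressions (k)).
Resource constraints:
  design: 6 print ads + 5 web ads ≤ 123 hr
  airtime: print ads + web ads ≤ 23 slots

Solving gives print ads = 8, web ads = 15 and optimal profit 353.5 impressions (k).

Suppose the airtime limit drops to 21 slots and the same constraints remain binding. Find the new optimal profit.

Check each constraint at x*: design 123/123 (tight); airtime 23/23 (tight).
Dual feasibility on the basic columns requires 6·y_design + 1·y_airtime = 17, 5·y_design + 1·y_airtime = 14.5.
This yields shadow prices y_design = 2.5, y_airtime = 2.
Δz = y_airtime·Δb = 2 × (-2) = -4, so new z* = 353.5 − 4 = 349.5.

349.5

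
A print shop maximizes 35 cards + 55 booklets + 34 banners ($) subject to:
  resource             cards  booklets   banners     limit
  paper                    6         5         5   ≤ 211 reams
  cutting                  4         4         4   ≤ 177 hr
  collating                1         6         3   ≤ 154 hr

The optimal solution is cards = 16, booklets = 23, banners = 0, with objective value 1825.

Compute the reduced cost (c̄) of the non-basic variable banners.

Check each constraint at x*: paper 211/211 (tight); cutting 156/177 (slack 21); collating 154/154 (tight).
Since cutting is not tight, its dual is 0.
From A_Bᵀ y = c: 6·y_paper + 1·y_collating = 35; 5·y_paper + 6·y_collating = 55.
→ y_paper = 5 and y_collating = 5.
Reduced cost of banners: c₃ − yᵀa₃ = 34 − (5·5 + 5·3) = 34 − 40 = -6.

-6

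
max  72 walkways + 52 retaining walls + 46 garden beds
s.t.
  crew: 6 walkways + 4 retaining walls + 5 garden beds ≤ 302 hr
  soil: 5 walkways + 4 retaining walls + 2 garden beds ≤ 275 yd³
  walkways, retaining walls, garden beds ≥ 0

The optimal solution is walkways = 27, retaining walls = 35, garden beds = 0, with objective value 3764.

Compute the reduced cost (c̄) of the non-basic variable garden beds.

Check each constraint at x*: crew 302/302 (tight); soil 275/275 (tight).
From A_Bᵀ y = c: 6·y_crew + 5·y_soil = 72; 4·y_crew + 4·y_soil = 52.
This yields shadow prices y_crew = 7, y_soil = 6.
Reduced cost of garden beds: c₃ − yᵀa₃ = 46 − (7·5 + 6·2) = 46 − 47 = -1.

-1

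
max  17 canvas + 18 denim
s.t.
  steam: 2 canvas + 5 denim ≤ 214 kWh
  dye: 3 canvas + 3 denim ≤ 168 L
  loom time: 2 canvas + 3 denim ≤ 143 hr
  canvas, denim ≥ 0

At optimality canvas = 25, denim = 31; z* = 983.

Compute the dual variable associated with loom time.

1

At the optimum: steam uses 205 of 214 (slack = 9); dye uses 168 of 168 (binding); loom time uses 143 of 143 (binding).
By complementary slackness, y = 0 for the non-binding constraint.
From A_Bᵀ y = c: 3·y_dye + 2·y_loom time = 17; 3·y_dye + 3·y_loom time = 18.
→ y_dye = 5 and y_loom time = 1.
Shadow price of loom time = 1.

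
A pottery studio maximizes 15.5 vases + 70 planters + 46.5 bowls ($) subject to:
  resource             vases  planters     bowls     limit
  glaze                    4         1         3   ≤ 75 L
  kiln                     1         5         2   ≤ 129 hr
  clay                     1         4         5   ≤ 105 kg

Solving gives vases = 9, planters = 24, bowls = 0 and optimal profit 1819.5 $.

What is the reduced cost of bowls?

Check each constraint at x*: glaze 60/75 (slack 15); kiln 129/129 (tight); clay 105/105 (tight).
By complementary slackness, y = 0 for the non-binding constraint.
From A_Bᵀ y = c: 1·y_kiln + 1·y_clay = 15.5; 5·y_kiln + 4·y_clay = 70.
Solving: y_kiln = 8, y_clay = 7.5.
Reduced cost of bowls: c₃ − yᵀa₃ = 46.5 − (8·2 + 7.5·5) = 46.5 − 53.5 = -7.

-7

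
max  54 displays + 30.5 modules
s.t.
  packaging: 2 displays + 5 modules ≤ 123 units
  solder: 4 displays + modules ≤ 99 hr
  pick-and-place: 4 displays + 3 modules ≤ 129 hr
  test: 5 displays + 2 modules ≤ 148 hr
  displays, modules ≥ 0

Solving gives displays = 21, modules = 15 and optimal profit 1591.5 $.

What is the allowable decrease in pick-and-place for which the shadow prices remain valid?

Binding constraints: solder, pick-and-place. The basis is B = [[4,1],[4,3]] with det 8.
Per unit decrease in pick-and-place, x* moves by d = (0.125, -0.5).
The basis stays optimal until modules reaches 0; allowable decrease = 30 hr.

30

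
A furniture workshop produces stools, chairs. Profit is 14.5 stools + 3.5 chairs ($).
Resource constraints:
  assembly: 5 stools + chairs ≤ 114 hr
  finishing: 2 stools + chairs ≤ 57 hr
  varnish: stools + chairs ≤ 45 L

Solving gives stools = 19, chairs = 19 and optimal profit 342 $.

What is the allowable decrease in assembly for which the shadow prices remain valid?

21

Binding constraints: assembly, finishing. The basis is B = [[5,1],[2,1]] with det 3.
Per unit decrease in assembly, x* moves by d = (-0.3333, 0.6667).
The basis stays optimal until varnish becomes binding; allowable decrease = 21 hr.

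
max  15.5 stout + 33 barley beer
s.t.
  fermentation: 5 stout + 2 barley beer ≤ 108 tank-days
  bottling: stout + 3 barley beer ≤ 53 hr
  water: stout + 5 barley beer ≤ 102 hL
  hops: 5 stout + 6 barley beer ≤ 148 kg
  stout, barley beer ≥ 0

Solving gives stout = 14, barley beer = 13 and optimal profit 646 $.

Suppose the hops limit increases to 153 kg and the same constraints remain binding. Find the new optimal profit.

Binding: bottling and hops. Non-binding: fermentation (12 unused), water (23 unused).
By complementary slackness, y = 0 for the non-binding constraints.
The binding rows give the dual system: 1·y_bottling + 5·y_hops = 15.5 and 3·y_bottling + 6·y_hops = 33.
Solving: y_bottling = 8, y_hops = 1.5.
Δz = y_hops·Δb = 1.5 × (5) = 7.5, so new z* = 646 + 7.5 = 653.5.

653.5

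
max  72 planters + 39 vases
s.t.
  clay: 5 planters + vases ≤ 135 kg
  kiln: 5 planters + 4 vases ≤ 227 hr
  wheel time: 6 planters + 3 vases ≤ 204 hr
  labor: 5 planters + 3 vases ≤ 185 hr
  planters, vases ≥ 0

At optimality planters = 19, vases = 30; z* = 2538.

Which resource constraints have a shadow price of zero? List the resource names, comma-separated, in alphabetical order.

clay: 125/135 (slack 10)
kiln: 215/227 (slack 12)
wheel time: 204/204 (binding)
labor: 185/185 (binding)
By complementary slackness, a constraint with positive slack has shadow price 0 → clay, kiln.

clay, kiln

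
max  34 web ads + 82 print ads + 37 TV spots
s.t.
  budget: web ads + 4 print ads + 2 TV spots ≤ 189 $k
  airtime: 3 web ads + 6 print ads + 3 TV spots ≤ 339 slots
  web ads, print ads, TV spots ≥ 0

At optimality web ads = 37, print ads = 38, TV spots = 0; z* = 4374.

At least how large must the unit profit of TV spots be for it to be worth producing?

41

Check each constraint at x*: budget 189/189 (tight); airtime 339/339 (tight).
Dual feasibility on the basic columns requires 1·y_budget + 3·y_airtime = 34, 4·y_budget + 6·y_airtime = 82.
This yields shadow prices y_budget = 7, y_airtime = 9.
TV spots enters the basis when its profit ≥ yᵀa₃ = 7·2 + 9·3 = 41.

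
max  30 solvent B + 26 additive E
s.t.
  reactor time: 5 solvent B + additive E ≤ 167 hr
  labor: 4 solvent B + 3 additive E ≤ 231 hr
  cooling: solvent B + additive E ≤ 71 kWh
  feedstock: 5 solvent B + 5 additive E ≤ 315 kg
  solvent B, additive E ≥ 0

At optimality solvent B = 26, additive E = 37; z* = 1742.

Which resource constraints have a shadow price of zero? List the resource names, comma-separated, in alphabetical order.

reactor time: 167/167 (binding)
labor: 215/231 (slack 16)
cooling: 63/71 (slack 8)
feedstock: 315/315 (binding)
By complementary slackness, a constraint with positive slack has shadow price 0 → cooling, labor.

cooling, labor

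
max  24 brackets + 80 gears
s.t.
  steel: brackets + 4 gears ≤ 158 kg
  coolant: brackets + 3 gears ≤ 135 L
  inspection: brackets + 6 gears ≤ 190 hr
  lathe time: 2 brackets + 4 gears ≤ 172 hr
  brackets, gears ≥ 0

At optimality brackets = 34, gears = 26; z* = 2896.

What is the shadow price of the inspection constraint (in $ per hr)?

Check each constraint at x*: steel 138/158 (slack 20); coolant 112/135 (slack 23); inspection 190/190 (tight); lathe time 172/172 (tight).
Since steel, coolant are not tight, their duals are 0.
Dual feasibility on the basic columns requires 1·y_inspection + 2·y_lathe time = 24, 6·y_inspection + 4·y_lathe time = 80.
Solving: y_inspection = 8, y_lathe time = 8.
Shadow price of inspection = 8.

8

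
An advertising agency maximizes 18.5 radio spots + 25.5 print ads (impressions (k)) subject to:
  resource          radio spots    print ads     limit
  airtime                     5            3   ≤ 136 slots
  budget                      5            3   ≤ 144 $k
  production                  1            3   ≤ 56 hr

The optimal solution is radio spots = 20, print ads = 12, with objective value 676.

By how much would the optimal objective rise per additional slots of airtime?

At the optimum: airtime uses 136 of 136 (binding); budget uses 136 of 144 (slack = 8); production uses 56 of 56 (binding).
By complementary slackness, y = 0 for the non-binding constraint.
From A_Bᵀ y = c: 5·y_airtime + 1·y_production = 18.5; 3·y_airtime + 3·y_production = 25.5.
→ y_airtime = 2.5 and y_production = 6.
Shadow price of airtime = 2.5.

2.5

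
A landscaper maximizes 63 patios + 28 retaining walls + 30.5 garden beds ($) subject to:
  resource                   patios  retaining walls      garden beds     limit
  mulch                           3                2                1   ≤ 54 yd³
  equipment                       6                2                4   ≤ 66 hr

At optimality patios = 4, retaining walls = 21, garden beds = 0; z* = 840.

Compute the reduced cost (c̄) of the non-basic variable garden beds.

-4.5

Both mulch and equipment are binding at x*.
Dual feasibility on the basic columns requires 3·y_mulch + 6·y_equipment = 63, 2·y_mulch + 2·y_equipment = 28.
→ y_mulch = 7 and y_equipment = 7.
Reduced cost of garden beds: c₃ − yᵀa₃ = 30.5 − (7·1 + 7·4) = 30.5 − 35 = -4.5.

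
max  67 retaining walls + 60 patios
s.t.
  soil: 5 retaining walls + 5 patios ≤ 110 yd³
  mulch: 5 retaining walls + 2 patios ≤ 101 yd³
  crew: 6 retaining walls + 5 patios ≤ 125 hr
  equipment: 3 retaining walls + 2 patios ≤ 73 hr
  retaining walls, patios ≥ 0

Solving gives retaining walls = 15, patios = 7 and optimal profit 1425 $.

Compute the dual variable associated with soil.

At the optimum: soil uses 110 of 110 (binding); mulch uses 89 of 101 (slack = 12); crew uses 125 of 125 (binding); equipment uses 59 of 73 (slack = 14).
Since mulch, equipment are not tight, their duals are 0.
Dual feasibility on the basic columns requires 5·y_soil + 6·y_crew = 67, 5·y_soil + 5·y_crew = 60.
→ y_soil = 5 and y_crew = 7.
Shadow price of soil = 5.

5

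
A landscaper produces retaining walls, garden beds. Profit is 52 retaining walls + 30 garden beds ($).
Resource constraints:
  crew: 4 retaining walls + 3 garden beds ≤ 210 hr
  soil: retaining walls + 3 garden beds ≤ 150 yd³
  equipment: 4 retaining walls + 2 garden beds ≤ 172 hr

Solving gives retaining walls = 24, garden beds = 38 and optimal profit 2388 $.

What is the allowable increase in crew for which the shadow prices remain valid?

Binding constraints: crew, equipment. The basis is B = [[4,3],[4,2]] with det -4.
Per unit increase in crew, x* moves by d = (-0.5, 1).
The basis stays optimal until soil becomes binding; allowable increase = 4.8 hr.

4.8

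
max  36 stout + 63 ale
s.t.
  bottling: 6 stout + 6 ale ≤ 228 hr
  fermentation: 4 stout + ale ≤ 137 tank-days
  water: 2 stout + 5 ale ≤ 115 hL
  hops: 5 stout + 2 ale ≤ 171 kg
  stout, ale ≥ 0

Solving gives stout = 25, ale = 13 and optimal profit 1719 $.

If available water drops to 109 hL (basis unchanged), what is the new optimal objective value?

1665

At the optimum: bottling uses 228 of 228 (binding); fermentation uses 113 of 137 (slack = 24); water uses 115 of 115 (binding); hops uses 151 of 171 (slack = 20).
Slack constraints have shadow price 0 (complementary slackness).
From A_Bᵀ y = c: 6·y_bottling + 2·y_water = 36; 6·y_bottling + 5·y_water = 63.
This yields shadow prices y_bottling = 3, y_water = 9.
Δz = y_water·Δb = 9 × (-6) = -54, so new z* = 1719 − 54 = 1665.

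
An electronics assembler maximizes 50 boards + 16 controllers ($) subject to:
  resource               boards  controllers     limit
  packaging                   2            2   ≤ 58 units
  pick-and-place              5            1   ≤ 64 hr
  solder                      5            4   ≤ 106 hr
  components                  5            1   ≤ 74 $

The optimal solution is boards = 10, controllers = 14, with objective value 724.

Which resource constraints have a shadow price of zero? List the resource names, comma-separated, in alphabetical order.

packaging: 48/58 (slack 10)
pick-and-place: 64/64 (binding)
solder: 106/106 (binding)
components: 64/74 (slack 10)
By complementary slackness, a constraint with positive slack has shadow price 0 → components, packaging.

components, packaging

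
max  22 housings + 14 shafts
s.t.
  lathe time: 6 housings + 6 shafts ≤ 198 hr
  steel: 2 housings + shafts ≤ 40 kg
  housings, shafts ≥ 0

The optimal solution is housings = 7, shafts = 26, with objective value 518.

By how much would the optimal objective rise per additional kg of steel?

8

Both lathe time and steel are binding at x*.
The binding rows give the dual system: 6·y_lathe time + 2·y_steel = 22 and 6·y_lathe time + 1·y_steel = 14.
This yields shadow prices y_lathe time = 1, y_steel = 8.
Shadow price of steel = 8.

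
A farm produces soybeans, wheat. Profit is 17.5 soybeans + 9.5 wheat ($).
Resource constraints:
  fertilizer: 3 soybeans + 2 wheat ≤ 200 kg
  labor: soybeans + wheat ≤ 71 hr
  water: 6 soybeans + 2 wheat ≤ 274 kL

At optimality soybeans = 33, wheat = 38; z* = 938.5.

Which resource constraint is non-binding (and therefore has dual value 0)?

fertilizer: 175/200 (slack 25)
labor: 71/71 (binding)
water: 274/274 (binding)
By complementary slackness, a constraint with positive slack has shadow price 0 → fertilizer.

fertilizer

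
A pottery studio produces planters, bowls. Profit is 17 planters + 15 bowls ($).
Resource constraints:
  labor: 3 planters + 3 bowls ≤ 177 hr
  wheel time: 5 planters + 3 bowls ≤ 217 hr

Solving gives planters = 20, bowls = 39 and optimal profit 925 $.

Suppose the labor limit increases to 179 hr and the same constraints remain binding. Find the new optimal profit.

At the optimum: labor uses 177 of 177 (binding); wheel time uses 217 of 217 (binding).
Dual feasibility on the basic columns requires 3·y_labor + 5·y_wheel time = 17, 3·y_labor + 3·y_wheel time = 15.
This yields shadow prices y_labor = 4, y_wheel time = 1.
Δz = y_labor·Δb = 4 × (2) = 8, so new z* = 925 + 8 = 933.

933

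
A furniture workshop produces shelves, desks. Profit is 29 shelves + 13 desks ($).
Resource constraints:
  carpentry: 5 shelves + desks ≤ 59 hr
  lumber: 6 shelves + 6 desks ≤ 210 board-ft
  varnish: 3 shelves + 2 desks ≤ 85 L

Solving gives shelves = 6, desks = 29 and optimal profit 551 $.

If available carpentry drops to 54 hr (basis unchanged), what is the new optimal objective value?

Binding: carpentry and lumber. Non-binding: varnish (9 unused).
Slack constraints have shadow price 0 (complementary slackness).
Dual feasibility on the basic columns requires 5·y_carpentry + 6·y_lumber = 29, 1·y_carpentry + 6·y_lumber = 13.
→ y_carpentry = 4 and y_lumber = 1.5.
Δz = y_carpentry·Δb = 4 × (-5) = -20, so new z* = 551 − 20 = 531.

531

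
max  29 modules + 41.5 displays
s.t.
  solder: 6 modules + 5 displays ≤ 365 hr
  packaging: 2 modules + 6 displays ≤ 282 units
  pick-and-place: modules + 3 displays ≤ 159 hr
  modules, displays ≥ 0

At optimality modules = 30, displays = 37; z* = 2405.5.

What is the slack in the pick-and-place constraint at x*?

18

pick-and-place used = 1·30 + 3·37 = 141; slack = 159 − 141 = 18.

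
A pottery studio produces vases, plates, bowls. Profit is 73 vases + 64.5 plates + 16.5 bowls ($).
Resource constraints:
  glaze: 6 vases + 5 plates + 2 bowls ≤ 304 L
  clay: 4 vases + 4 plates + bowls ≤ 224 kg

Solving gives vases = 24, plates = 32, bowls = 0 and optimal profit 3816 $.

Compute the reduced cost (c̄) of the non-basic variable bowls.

Both glaze and clay are binding at x*.
The binding rows give the dual system: 6·y_glaze + 4·y_clay = 73 and 5·y_glaze + 4·y_clay = 64.5.
Solving: y_glaze = 8.5, y_clay = 5.5.
Reduced cost of bowls: c₃ − yᵀa₃ = 16.5 − (8.5·2 + 5.5·1) = 16.5 − 22.5 = -6.

-6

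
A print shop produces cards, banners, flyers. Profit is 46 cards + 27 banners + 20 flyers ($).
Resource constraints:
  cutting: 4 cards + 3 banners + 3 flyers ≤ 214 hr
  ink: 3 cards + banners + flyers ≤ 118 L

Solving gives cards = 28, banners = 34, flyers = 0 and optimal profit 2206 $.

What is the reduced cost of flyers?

Check each constraint at x*: cutting 214/214 (tight); ink 118/118 (tight).
From A_Bᵀ y = c: 4·y_cutting + 3·y_ink = 46; 3·y_cutting + 1·y_ink = 27.
This yields shadow prices y_cutting = 7, y_ink = 6.
Reduced cost of flyers: c₃ − yᵀa₃ = 20 − (7·3 + 6·1) = 20 − 27 = -7.

-7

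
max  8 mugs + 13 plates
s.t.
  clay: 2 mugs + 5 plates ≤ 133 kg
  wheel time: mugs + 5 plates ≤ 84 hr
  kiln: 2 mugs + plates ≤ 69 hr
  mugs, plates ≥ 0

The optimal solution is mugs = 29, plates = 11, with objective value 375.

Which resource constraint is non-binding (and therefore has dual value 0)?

clay

clay: 113/133 (slack 20)
wheel time: 84/84 (binding)
kiln: 69/69 (binding)
By complementary slackness, a constraint with positive slack has shadow price 0 → clay.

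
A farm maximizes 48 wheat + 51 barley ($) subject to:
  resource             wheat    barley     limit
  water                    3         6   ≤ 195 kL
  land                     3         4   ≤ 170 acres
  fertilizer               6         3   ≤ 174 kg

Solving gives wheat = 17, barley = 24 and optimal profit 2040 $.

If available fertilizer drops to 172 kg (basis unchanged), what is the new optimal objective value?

2030

Check each constraint at x*: water 195/195 (tight); land 147/170 (slack 23); fertilizer 174/174 (tight).
Slack constraints have shadow price 0 (complementary slackness).
The binding rows give the dual system: 3·y_water + 6·y_fertilizer = 48 and 6·y_water + 3·y_fertilizer = 51.
This yields shadow prices y_water = 6, y_fertilizer = 5.
Δz = y_fertilizer·Δb = 5 × (-2) = -10, so new z* = 2040 − 10 = 2030.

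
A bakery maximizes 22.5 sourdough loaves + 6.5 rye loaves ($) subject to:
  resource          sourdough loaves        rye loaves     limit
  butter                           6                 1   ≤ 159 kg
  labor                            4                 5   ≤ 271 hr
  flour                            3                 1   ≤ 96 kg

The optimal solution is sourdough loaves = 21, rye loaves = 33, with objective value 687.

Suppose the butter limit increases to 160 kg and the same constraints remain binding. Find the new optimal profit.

688

Binding: butter and flour. Non-binding: labor (22 unused).
Since labor is not tight, its dual is 0.
From A_Bᵀ y = c: 6·y_butter + 3·y_flour = 22.5; 1·y_butter + 1·y_flour = 6.5.
This yields shadow prices y_butter = 1, y_flour = 5.5.
Δz = y_butter·Δb = 1 × (1) = 1, so new z* = 687 + 1 = 688.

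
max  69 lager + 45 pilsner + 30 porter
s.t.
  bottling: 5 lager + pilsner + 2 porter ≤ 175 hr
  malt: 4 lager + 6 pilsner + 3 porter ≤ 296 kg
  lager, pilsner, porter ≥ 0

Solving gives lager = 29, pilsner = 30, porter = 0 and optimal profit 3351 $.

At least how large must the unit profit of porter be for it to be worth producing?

At the optimum: bottling uses 175 of 175 (binding); malt uses 296 of 296 (binding).
From A_Bᵀ y = c: 5·y_bottling + 4·y_malt = 69; 1·y_bottling + 6·y_malt = 45.
Solving: y_bottling = 9, y_malt = 6.
porter enters the basis when its profit ≥ yᵀa₃ = 9·2 + 6·3 = 36.

36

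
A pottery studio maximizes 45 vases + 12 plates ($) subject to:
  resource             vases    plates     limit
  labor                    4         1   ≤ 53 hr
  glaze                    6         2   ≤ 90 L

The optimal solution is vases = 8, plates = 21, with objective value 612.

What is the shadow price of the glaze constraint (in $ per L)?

1.5

Check each constraint at x*: labor 53/53 (tight); glaze 90/90 (tight).
The binding rows give the dual system: 4·y_labor + 6·y_glaze = 45 and 1·y_labor + 2·y_glaze = 12.
Solving: y_labor = 9, y_glaze = 1.5.
Shadow price of glaze = 1.5.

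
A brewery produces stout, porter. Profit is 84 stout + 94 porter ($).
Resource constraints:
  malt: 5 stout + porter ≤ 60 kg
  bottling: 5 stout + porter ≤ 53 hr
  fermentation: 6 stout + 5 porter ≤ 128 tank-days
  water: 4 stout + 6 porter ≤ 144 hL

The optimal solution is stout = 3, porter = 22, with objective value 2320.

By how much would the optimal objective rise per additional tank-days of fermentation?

8

At the optimum: malt uses 37 of 60 (slack = 23); bottling uses 37 of 53 (slack = 16); fermentation uses 128 of 128 (binding); water uses 144 of 144 (binding).
Slack constraints have shadow price 0 (complementary slackness).
Dual feasibility on the basic columns requires 6·y_fermentation + 4·y_water = 84, 5·y_fermentation + 6·y_water = 94.
Solving: y_fermentation = 8, y_water = 9.
Shadow price of fermentation = 8.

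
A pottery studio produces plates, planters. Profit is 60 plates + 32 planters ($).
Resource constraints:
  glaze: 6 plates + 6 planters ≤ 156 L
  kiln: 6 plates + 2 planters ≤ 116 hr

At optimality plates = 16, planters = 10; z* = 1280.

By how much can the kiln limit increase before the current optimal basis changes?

40

Binding constraints: glaze, kiln. The basis is B = [[6,6],[6,2]] with det -24.
Per unit increase in kiln, x* moves by d = (0.25, -0.25).
The basis stays optimal until planters reaches 0; allowable increase = 40 hr.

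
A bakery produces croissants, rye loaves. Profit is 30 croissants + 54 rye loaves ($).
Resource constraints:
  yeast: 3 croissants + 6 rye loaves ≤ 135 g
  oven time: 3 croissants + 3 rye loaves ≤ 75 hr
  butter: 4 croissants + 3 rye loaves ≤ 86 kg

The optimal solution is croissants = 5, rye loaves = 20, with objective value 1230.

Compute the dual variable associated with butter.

0

At the optimum: yeast uses 135 of 135 (binding); oven time uses 75 of 75 (binding); butter uses 80 of 86 (slack = 6).
By complementary slackness, y = 0 for the non-binding constraint.
Dual feasibility on the basic columns requires 3·y_yeast + 3·y_oven time = 30, 6·y_yeast + 3·y_oven time = 54.
Solving: y_yeast = 8, y_oven time = 2.
Shadow price of butter = 0.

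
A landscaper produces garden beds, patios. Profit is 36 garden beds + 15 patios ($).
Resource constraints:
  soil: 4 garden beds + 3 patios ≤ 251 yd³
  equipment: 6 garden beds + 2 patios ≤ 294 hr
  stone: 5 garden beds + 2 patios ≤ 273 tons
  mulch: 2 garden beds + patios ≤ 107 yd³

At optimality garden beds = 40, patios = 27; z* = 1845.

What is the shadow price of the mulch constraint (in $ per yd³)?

9

Binding: equipment and mulch. Non-binding: soil (10 unused), stone (19 unused).
By complementary slackness, y = 0 for the non-binding constraints.
From A_Bᵀ y = c: 6·y_equipment + 2·y_mulch = 36; 2·y_equipment + 1·y_mulch = 15.
This yields shadow prices y_equipment = 3, y_mulch = 9.
Shadow price of mulch = 9.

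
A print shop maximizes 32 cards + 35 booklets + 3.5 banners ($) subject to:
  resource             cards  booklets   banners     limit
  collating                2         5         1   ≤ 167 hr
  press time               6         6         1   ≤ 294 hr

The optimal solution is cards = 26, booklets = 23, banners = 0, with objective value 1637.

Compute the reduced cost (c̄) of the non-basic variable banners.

-2.5

Both collating and press time are binding at x*.
Dual feasibility on the basic columns requires 2·y_collating + 6·y_press time = 32, 5·y_collating + 6·y_press time = 35.
This yields shadow prices y_collating = 1, y_press time = 5.
Reduced cost of banners: c₃ − yᵀa₃ = 3.5 − (1·1 + 5·1) = 3.5 − 6 = -2.5.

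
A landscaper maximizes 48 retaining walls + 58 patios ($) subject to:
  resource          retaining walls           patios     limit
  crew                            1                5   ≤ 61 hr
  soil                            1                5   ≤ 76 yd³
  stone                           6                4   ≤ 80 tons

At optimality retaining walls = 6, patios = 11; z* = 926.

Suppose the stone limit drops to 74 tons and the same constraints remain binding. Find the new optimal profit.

Check each constraint at x*: crew 61/61 (tight); soil 61/76 (slack 15); stone 80/80 (tight).
Since soil is not tight, its dual is 0.
Dual feasibility on the basic columns requires 1·y_crew + 6·y_stone = 48, 5·y_crew + 4·y_stone = 58.
This yields shadow prices y_crew = 6, y_stone = 7.
Δz = y_stone·Δb = 7 × (-6) = -42, so new z* = 926 − 42 = 884.

884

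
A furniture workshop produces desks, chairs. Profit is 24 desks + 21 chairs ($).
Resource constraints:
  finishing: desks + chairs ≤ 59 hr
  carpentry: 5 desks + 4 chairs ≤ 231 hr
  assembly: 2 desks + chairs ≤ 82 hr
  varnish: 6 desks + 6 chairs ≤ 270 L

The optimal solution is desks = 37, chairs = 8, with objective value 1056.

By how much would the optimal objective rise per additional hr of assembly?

At the optimum: finishing uses 45 of 59 (slack = 14); carpentry uses 217 of 231 (slack = 14); assembly uses 82 of 82 (binding); varnish uses 270 of 270 (binding).
By complementary slackness, y = 0 for the non-binding constraints.
Dual feasibility on the basic columns requires 2·y_assembly + 6·y_varnish = 24, 1·y_assembly + 6·y_varnish = 21.
Solving: y_assembly = 3, y_varnish = 3.
Shadow price of assembly = 3.

3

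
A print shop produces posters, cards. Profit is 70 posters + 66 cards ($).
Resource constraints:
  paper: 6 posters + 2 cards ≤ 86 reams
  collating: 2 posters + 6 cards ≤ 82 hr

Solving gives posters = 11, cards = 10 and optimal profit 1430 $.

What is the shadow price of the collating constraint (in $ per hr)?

At the optimum: paper uses 86 of 86 (binding); collating uses 82 of 82 (binding).
Dual feasibility on the basic columns requires 6·y_paper + 2·y_collating = 70, 2·y_paper + 6·y_collating = 66.
→ y_paper = 9 and y_collating = 8.
Shadow price of collating = 8.

8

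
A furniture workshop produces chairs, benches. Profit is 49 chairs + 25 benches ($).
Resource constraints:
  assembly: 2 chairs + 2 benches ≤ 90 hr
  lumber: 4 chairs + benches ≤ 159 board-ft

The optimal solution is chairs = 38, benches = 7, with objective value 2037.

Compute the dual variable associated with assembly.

Check each constraint at x*: assembly 90/90 (tight); lumber 159/159 (tight).
Dual feasibility on the basic columns requires 2·y_assembly + 4·y_lumber = 49, 2·y_assembly + 1·y_lumber = 25.
This yields shadow prices y_assembly = 8.5, y_lumber = 8.
Shadow price of assembly = 8.5.

8.5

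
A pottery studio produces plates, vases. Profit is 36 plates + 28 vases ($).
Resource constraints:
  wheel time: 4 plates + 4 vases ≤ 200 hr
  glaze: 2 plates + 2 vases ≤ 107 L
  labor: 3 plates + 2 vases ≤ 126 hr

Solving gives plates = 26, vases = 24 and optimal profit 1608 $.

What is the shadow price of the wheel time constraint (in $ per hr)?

Binding: wheel time and labor. Non-binding: glaze (7 unused).
Slack constraints have shadow price 0 (complementary slackness).
The binding rows give the dual system: 4·y_wheel time + 3·y_labor = 36 and 4·y_wheel time + 2·y_labor = 28.
Solving: y_wheel time = 3, y_labor = 8.
Shadow price of wheel time = 3.

3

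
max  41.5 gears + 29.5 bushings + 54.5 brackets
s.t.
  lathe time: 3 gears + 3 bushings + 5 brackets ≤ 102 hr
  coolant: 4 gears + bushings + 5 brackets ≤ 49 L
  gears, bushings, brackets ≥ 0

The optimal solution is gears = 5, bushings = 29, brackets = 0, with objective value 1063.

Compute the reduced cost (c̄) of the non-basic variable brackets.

Check each constraint at x*: lathe time 102/102 (tight); coolant 49/49 (tight).
From A_Bᵀ y = c: 3·y_lathe time + 4·y_coolant = 41.5; 3·y_lathe time + 1·y_coolant = 29.5.
Solving: y_lathe time = 8.5, y_coolant = 4.
Reduced cost of brackets: c₃ − yᵀa₃ = 54.5 − (8.5·5 + 4·5) = 54.5 − 62.5 = -8.

-8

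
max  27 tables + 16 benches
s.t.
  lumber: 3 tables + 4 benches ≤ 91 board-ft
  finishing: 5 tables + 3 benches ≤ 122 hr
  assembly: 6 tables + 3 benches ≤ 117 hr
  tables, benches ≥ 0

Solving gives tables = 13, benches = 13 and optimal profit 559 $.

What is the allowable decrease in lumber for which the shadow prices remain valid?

Binding constraints: lumber, assembly. The basis is B = [[3,4],[6,3]] with det -15.
Per unit decrease in lumber, x* moves by d = (0.2, -0.4).
The basis stays optimal until benches reaches 0; allowable decrease = 32.5 board-ft.

32.5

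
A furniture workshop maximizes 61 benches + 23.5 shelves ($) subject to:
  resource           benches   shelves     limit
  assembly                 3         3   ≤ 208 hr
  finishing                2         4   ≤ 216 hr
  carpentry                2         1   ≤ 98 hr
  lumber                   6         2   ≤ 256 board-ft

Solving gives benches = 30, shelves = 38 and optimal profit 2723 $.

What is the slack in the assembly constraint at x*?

assembly used = 3·30 + 3·38 = 204; slack = 208 − 204 = 4.

4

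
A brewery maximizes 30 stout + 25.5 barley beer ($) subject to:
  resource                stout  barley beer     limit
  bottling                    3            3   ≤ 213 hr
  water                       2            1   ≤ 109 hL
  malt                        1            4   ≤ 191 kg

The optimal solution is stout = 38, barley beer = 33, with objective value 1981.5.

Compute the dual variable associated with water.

At the optimum: bottling uses 213 of 213 (binding); water uses 109 of 109 (binding); malt uses 170 of 191 (slack = 21).
By complementary slackness, y = 0 for the non-binding constraint.
Dual feasibility on the basic columns requires 3·y_bottling + 2·y_water = 30, 3·y_bottling + 1·y_water = 25.5.
This yields shadow prices y_bottling = 7, y_water = 4.5.
Shadow price of water = 4.5.

4.5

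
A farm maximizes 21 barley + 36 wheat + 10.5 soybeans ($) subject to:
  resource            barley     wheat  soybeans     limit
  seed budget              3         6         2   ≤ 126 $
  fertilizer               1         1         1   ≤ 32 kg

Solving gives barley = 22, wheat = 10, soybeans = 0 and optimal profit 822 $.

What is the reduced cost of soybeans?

Check each constraint at x*: seed budget 126/126 (tight); fertilizer 32/32 (tight).
The binding rows give the dual system: 3·y_seed budget + 1·y_fertilizer = 21 and 6·y_seed budget + 1·y_fertilizer = 36.
This yields shadow prices y_seed budget = 5, y_fertilizer = 6.
Reduced cost of soybeans: c₃ − yᵀa₃ = 10.5 − (5·2 + 6·1) = 10.5 − 16 = -5.5.

-5.5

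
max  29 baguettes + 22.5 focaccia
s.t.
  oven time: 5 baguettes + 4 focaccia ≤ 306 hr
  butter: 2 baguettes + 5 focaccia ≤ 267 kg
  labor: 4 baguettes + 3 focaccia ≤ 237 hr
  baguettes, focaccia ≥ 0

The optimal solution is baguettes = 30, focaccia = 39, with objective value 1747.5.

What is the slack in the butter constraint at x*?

12

butter used = 2·30 + 5·39 = 255; slack = 267 − 255 = 12.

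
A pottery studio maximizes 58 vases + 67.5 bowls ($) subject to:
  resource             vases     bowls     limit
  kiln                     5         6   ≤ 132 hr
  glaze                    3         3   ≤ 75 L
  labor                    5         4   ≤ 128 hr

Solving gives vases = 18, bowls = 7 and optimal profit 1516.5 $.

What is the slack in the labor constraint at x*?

10

labor used = 5·18 + 4·7 = 118; slack = 128 − 118 = 10.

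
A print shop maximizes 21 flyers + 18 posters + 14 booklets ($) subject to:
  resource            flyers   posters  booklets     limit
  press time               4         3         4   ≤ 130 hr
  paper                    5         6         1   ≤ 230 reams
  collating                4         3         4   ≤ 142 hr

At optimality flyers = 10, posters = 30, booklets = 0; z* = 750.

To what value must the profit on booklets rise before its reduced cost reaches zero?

17

At the optimum: press time uses 130 of 130 (binding); paper uses 230 of 230 (binding); collating uses 130 of 142 (slack = 12).
By complementary slackness, y = 0 for the non-binding constraint.
The binding rows give the dual system: 4·y_press time + 5·y_paper = 21 and 3·y_press time + 6·y_paper = 18.
→ y_press time = 4 and y_paper = 1.
booklets enters the basis when its profit ≥ yᵀa₃ = 4·4 + 1·1 = 17.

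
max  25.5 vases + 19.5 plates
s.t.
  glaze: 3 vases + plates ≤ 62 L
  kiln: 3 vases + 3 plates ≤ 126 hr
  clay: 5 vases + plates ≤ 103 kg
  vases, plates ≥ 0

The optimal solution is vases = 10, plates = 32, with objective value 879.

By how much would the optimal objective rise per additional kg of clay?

0

At the optimum: glaze uses 62 of 62 (binding); kiln uses 126 of 126 (binding); clay uses 82 of 103 (slack = 21).
By complementary slackness, y = 0 for the non-binding constraint.
From A_Bᵀ y = c: 3·y_glaze + 3·y_kiln = 25.5; 1·y_glaze + 3·y_kiln = 19.5.
Solving: y_glaze = 3, y_kiln = 5.5.
Shadow price of clay = 0.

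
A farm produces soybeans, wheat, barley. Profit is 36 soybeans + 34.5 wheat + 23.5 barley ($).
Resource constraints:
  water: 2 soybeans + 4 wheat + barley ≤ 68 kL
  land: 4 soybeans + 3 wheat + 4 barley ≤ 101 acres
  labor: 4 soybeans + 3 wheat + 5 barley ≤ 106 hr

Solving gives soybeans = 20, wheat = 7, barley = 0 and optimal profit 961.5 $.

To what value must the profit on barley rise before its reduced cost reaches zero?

33

Binding: water and land. Non-binding: labor (5 unused).
Slack constraints have shadow price 0 (complementary slackness).
The binding rows give the dual system: 2·y_water + 4·y_land = 36 and 4·y_water + 3·y_land = 34.5.
This yields shadow prices y_water = 3, y_land = 7.5.
barley enters the basis when its profit ≥ yᵀa₃ = 3·1 + 7.5·4 = 33.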